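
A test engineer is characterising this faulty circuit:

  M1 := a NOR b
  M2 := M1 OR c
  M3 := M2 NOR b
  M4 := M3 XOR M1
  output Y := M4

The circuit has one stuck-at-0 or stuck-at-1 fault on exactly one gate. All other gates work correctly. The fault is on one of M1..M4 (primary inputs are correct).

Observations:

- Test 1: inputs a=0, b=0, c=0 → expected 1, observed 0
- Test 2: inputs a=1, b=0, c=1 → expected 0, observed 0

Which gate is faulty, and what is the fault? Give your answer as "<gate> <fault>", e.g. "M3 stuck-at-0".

M4 stuck-at-0

Fault-free values for test 1 (a=0, b=0, c=0): M1=1, M2=1, M3=0, M4=1, giving Y=1. Observed 0.
Test 1: faults giving observed 0 are {M2 stuck-at-0, M3 stuck-at-1, M4 stuck-at-0}.
Test 2 (a=1, b=0, c=1): fault-free M1=0, M2=1, M3=0, M4=0 → 0; observed 0. Eliminates M2 stuck-at-0, M3 stuck-at-1.
Only M4 stuck-at-0 is consistent with every test.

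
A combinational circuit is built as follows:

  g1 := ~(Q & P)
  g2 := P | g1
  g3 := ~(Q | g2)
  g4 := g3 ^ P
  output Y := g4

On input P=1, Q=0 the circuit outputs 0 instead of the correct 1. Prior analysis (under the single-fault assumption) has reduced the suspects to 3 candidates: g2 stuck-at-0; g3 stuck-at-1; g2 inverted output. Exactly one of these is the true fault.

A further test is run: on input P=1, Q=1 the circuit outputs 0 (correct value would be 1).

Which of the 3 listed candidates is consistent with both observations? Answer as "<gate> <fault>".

Evaluate each candidate on input P=1, Q=1:
  g2 stuck-at-0: g1=0, g2=0 [stuck-at-0], g3=0, g4=1 → 1 — eliminated
  g3 stuck-at-1: g1=0, g2=1, g3=1 [stuck-at-1], g4=0 → 0 — matches
  g2 inverted output: g1=0, g2=0 [inverted output], g3=0, g4=1 → 1 — eliminated
Only g3 stuck-at-1 reproduces the observed 0.

g3 stuck-at-1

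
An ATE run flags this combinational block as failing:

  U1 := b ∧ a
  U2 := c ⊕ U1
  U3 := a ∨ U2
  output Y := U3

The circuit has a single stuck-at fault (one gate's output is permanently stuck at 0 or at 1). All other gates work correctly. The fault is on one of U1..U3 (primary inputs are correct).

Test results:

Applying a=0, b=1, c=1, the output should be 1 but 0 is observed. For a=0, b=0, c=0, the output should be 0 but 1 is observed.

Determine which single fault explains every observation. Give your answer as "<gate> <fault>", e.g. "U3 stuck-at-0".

Fault-free values for test 1 (a=0, b=1, c=1): U1=0, U2=1, U3=1, giving Y=1. Observed 0.
Test 1: faults giving observed 0 are {U1 stuck-at-1, U2 stuck-at-0, U3 stuck-at-0}.
Test 2 (a=0, b=0, c=0): fault-free U1=0, U2=0, U3=0 → 0; observed 1. Eliminates U2 stuck-at-0, U3 stuck-at-0.
Only U1 stuck-at-1 is consistent with every test.

U1 stuck-at-1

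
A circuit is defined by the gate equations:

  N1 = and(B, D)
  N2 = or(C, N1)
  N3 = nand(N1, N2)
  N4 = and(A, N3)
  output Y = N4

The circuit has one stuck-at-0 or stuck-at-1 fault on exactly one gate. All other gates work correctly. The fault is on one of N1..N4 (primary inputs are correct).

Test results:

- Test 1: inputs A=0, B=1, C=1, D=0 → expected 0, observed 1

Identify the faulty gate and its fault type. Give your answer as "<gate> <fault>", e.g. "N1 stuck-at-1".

Fault-free values for test 1 (A=0, B=1, C=1, D=0): N1=0, N2=1, N3=1, N4=0, giving Y=0. Observed 1.
Test 1: faults giving observed 1 are {N4 stuck-at-1}.
Only N4 stuck-at-1 is consistent with every test.

N4 stuck-at-1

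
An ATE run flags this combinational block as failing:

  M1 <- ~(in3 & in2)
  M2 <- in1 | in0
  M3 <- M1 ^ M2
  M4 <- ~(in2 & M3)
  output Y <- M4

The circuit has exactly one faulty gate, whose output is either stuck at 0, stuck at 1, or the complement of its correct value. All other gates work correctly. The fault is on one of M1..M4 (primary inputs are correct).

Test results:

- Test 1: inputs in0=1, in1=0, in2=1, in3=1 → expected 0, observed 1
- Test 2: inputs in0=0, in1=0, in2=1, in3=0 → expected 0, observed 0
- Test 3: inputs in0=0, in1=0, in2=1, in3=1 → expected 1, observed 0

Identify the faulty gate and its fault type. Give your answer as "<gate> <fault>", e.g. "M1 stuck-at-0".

M1 stuck-at-1

Fault-free values for test 1 (in0=1, in1=0, in2=1, in3=1): M1=0, M2=1, M3=1, M4=0, giving Y=0. Observed 1.
Test 1: faults giving observed 1 are {M1 stuck-at-1, M1 inverted output, M2 stuck-at-0, M2 inverted output, M3 stuck-at-0, M3 inverted output, M4 stuck-at-1, M4 inverted output}.
Test 2 (in0=0, in1=0, in2=1, in3=0): fault-free M1=1, M2=0, M3=1, M4=0 → 0; observed 0. Eliminates M1 inverted output, M2 inverted output, M3 stuck-at-0, M3 inverted output, M4 stuck-at-1, M4 inverted output.
Test 3 (in0=0, in1=0, in2=1, in3=1): fault-free M1=0, M2=0, M3=0, M4=1 → 1; observed 0. Eliminates M2 stuck-at-0.
Only M1 stuck-at-1 is consistent with every test.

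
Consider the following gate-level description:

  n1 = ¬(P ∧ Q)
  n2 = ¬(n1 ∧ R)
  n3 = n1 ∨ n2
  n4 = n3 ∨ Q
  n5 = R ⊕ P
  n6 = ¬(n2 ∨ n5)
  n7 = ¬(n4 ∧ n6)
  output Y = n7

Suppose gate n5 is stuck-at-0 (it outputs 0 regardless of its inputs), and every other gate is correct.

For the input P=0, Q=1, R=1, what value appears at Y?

0

Propagate with n5 forced: n1=1, n2=0, n3=1, n4=1, n5=0 [stuck-at-0], n6=1, n7=0.
So Y = 0. (Without the fault it would be 1.)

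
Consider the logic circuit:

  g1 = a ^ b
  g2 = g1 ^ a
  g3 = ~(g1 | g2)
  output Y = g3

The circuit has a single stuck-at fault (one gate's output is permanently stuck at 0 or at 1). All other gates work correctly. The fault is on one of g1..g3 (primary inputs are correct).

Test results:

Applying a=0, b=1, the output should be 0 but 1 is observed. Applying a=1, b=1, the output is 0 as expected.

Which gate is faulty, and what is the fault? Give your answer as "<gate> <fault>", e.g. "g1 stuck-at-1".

g1 stuck-at-0

Fault-free values for test 1 (a=0, b=1): g1=1, g2=1, g3=0, giving Y=0. Observed 1.
Test 1: faults giving observed 1 are {g1 stuck-at-0, g3 stuck-at-1}.
Test 2 (a=1, b=1): fault-free g1=0, g2=1, g3=0 → 0; observed 0. Eliminates g3 stuck-at-1.
Only g1 stuck-at-0 is consistent with every test.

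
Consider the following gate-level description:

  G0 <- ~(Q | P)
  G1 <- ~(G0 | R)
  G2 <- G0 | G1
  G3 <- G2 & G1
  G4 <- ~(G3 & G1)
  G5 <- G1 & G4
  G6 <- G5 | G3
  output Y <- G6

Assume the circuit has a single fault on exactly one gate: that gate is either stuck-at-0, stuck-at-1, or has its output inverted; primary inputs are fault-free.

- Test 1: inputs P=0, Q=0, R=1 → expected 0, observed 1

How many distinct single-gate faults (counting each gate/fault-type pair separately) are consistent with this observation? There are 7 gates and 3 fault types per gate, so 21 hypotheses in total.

8

Fault-free: G0=1, G1=0, G2=1, G3=0, G4=1, G5=0, G6=0 → 0. Observed 1.
  G0: none of the 3 fault types match ✗
  G1: stuck-at-1, inverted output ✓; others ✗
  G2: none of the 3 fault types match ✗
  G3: stuck-at-1, inverted output ✓; others ✗
  G4: none of the 3 fault types match ✗
  G5: stuck-at-1, inverted output ✓; others ✗
  G6: stuck-at-1, inverted output ✓; others ✗
Consistent faults: {G1 stuck-at-1, G1 inverted output, G3 stuck-at-1, G3 inverted output, G5 stuck-at-1, G5 inverted output, G6 stuck-at-1, G6 inverted output} — 8 in all.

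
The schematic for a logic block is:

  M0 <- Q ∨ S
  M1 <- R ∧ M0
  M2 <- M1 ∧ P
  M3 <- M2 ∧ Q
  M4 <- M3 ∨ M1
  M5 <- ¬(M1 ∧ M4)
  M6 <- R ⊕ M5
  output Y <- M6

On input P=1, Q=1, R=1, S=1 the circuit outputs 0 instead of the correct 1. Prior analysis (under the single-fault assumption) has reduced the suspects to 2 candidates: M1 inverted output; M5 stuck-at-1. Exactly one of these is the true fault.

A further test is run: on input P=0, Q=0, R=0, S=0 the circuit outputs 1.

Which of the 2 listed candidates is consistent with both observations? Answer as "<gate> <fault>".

M5 stuck-at-1

Evaluate each candidate on input P=0, Q=0, R=0, S=0:
  M1 inverted output: M0=0, M1=1 [inverted output], M2=0, M3=0, M4=1, M5=0, M6=0 → 0 — eliminated
  M5 stuck-at-1: M0=0, M1=0, M2=0, M3=0, M4=0, M5=1 [stuck-at-1], M6=1 → 1 — matches
Only M5 stuck-at-1 reproduces the observed 1.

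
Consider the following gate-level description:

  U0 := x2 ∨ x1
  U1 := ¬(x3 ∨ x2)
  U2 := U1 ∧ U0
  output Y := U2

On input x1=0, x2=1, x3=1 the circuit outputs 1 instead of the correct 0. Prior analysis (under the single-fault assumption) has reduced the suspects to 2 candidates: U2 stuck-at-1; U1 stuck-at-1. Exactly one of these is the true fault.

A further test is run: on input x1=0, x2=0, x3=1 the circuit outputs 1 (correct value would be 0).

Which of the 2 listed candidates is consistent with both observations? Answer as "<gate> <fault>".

Evaluate each candidate on input x1=0, x2=0, x3=1:
  U2 stuck-at-1: U0=0, U1=0, U2=1 [stuck-at-1] → 1 — matches
  U1 stuck-at-1: U0=0, U1=1 [stuck-at-1], U2=0 → 0 — eliminated
Only U2 stuck-at-1 reproduces the observed 1.

U2 stuck-at-1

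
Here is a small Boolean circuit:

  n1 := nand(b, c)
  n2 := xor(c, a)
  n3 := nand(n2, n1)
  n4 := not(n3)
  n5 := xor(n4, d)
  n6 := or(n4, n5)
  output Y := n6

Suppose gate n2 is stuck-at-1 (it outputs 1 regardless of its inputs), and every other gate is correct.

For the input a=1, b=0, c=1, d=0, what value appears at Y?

Propagate with n2 forced: n1=1, n2=1 [stuck-at-1], n3=0, n4=1, n5=1, n6=1.
So Y = 1. (Without the fault it would be 0.)

1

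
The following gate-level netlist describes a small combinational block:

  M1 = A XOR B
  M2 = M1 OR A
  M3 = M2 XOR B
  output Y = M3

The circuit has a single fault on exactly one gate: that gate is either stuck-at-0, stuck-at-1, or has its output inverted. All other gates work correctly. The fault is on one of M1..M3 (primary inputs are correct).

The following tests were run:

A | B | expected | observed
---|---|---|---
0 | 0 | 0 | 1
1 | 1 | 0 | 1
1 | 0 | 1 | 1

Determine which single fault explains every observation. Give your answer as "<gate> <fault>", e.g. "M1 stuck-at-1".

Fault-free values for test 1 (A=0, B=0): M1=0, M2=0, M3=0, giving Y=0. Observed 1.
Test 1: faults giving observed 1 are {M1 stuck-at-1, M1 inverted output, M2 stuck-at-1, M2 inverted output, M3 stuck-at-1, M3 inverted output}.
Test 2 (A=1, B=1): fault-free M1=0, M2=1, M3=0 → 0; observed 1. Eliminates M1 stuck-at-1, M1 inverted output, M2 stuck-at-1.
Test 3 (A=1, B=0): fault-free M1=1, M2=1, M3=1 → 1; observed 1. Eliminates M2 inverted output, M3 inverted output.
Only M3 stuck-at-1 is consistent with every test.

M3 stuck-at-1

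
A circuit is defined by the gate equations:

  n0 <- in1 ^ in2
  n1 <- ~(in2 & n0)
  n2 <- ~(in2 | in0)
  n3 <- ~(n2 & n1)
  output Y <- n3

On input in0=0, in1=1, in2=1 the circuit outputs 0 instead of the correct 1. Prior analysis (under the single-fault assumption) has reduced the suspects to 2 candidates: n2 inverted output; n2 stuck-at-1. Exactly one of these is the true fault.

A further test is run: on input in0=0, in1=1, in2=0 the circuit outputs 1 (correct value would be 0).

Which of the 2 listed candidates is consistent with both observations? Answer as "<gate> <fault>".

Evaluate each candidate on input in0=0, in1=1, in2=0:
  n2 inverted output: n0=1, n1=1, n2=0 [inverted output], n3=1 → 1 — matches
  n2 stuck-at-1: n0=1, n1=1, n2=1 [stuck-at-1], n3=0 → 0 — eliminated
Only n2 inverted output reproduces the observed 1.

n2 inverted output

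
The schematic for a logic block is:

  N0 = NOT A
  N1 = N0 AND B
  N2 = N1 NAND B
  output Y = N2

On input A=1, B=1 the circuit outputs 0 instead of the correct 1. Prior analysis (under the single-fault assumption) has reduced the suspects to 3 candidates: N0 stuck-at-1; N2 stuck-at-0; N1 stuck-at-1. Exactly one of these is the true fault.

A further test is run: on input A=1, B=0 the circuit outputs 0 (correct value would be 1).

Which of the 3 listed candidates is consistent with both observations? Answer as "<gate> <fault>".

Evaluate each candidate on input A=1, B=0:
  N0 stuck-at-1: N0=1 [stuck-at-1], N1=0, N2=1 → 1 — eliminated
  N2 stuck-at-0: N0=0, N1=0, N2=0 [stuck-at-0] → 0 — matches
  N1 stuck-at-1: N0=0, N1=1 [stuck-at-1], N2=1 → 1 — eliminated
Only N2 stuck-at-0 reproduces the observed 0.

N2 stuck-at-0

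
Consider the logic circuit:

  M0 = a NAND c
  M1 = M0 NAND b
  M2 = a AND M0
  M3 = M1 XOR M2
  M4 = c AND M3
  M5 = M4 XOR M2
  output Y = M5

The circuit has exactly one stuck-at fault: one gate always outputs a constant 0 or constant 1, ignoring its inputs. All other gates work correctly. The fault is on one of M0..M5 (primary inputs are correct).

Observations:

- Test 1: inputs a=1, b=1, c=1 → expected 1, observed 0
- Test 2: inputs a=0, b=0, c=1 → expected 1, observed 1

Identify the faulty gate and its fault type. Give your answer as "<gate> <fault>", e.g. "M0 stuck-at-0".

Fault-free values for test 1 (a=1, b=1, c=1): M0=0, M1=1, M2=0, M3=1, M4=1, M5=1, giving Y=1. Observed 0.
Test 1: faults giving observed 0 are {M0 stuck-at-1, M1 stuck-at-0, M3 stuck-at-0, M4 stuck-at-0, M5 stuck-at-0}.
Test 2 (a=0, b=0, c=1): fault-free M0=1, M1=1, M2=0, M3=1, M4=1, M5=1 → 1; observed 1. Eliminates M1 stuck-at-0, M3 stuck-at-0, M4 stuck-at-0, M5 stuck-at-0.
Only M0 stuck-at-1 is consistent with every test.

M0 stuck-at-1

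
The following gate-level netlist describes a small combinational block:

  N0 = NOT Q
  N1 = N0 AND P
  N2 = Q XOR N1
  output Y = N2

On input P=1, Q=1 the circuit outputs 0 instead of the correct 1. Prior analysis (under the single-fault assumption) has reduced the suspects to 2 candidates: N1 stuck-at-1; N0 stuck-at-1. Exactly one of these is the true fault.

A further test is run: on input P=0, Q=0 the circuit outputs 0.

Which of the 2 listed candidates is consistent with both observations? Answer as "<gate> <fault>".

Evaluate each candidate on input P=0, Q=0:
  N1 stuck-at-1: N0=1, N1=1 [stuck-at-1], N2=1 → 1 — eliminated
  N0 stuck-at-1: N0=1 [stuck-at-1], N1=0, N2=0 → 0 — matches
Only N0 stuck-at-1 reproduces the observed 0.

N0 stuck-at-1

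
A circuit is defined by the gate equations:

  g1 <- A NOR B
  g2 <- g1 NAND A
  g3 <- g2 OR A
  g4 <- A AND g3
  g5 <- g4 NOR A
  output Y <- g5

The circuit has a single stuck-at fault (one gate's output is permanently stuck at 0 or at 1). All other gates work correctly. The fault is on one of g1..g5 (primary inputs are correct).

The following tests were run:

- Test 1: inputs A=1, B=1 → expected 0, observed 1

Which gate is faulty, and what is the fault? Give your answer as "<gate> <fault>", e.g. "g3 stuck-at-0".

Fault-free values for test 1 (A=1, B=1): g1=0, g2=1, g3=1, g4=1, g5=0, giving Y=0. Observed 1.
Test 1: faults giving observed 1 are {g5 stuck-at-1}.
Only g5 stuck-at-1 is consistent with every test.

g5 stuck-at-1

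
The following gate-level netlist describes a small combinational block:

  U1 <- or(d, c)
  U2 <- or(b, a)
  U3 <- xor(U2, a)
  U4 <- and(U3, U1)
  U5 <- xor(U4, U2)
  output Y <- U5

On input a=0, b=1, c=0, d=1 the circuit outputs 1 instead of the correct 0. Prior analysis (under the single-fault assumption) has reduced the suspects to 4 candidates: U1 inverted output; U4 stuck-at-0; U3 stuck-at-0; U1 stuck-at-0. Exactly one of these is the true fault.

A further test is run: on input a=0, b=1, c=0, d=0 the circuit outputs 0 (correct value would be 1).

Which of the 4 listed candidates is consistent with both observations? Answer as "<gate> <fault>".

Evaluate each candidate on input a=0, b=1, c=0, d=0:
  U1 inverted output: U1=1 [inverted output], U2=1, U3=1, U4=1, U5=0 → 0 — matches
  U4 stuck-at-0: U1=0, U2=1, U3=1, U4=0 [stuck-at-0], U5=1 → 1 — eliminated
  U3 stuck-at-0: U1=0, U2=1, U3=0 [stuck-at-0], U4=0, U5=1 → 1 — eliminated
  U1 stuck-at-0: U1=0 [stuck-at-0], U2=1, U3=1, U4=0, U5=1 → 1 — eliminated
Only U1 inverted output reproduces the observed 0.

U1 inverted output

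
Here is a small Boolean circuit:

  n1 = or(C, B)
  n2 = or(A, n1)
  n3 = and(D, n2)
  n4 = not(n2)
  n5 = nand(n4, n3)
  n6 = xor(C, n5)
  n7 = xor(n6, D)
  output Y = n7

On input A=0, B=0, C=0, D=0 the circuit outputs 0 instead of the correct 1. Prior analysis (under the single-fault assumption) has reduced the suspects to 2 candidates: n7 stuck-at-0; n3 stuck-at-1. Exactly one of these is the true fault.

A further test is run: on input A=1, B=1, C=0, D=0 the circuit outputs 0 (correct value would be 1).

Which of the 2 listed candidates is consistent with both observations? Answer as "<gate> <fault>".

n7 stuck-at-0

Evaluate each candidate on input A=1, B=1, C=0, D=0:
  n7 stuck-at-0: n1=1, n2=1, n3=0, n4=0, n5=1, n6=1, n7=0 [stuck-at-0] → 0 — matches
  n3 stuck-at-1: n1=1, n2=1, n3=1 [stuck-at-1], n4=0, n5=1, n6=1, n7=1 → 1 — eliminated
Only n7 stuck-at-0 reproduces the observed 0.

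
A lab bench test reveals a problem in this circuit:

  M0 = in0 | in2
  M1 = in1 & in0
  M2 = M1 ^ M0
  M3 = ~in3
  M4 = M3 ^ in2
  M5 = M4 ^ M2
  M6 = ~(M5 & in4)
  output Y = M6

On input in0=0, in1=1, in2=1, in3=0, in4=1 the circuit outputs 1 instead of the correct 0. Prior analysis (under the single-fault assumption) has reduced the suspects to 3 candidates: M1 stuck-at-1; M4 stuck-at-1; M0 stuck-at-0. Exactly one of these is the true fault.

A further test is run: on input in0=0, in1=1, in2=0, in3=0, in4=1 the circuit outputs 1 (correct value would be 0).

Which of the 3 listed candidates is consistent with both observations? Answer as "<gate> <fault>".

Evaluate each candidate on input in0=0, in1=1, in2=0, in3=0, in4=1:
  M1 stuck-at-1: M0=0, M1=1 [stuck-at-1], M2=1, M3=1, M4=1, M5=0, M6=1 → 1 — matches
  M4 stuck-at-1: M0=0, M1=0, M2=0, M3=1, M4=1 [stuck-at-1], M5=1, M6=0 → 0 — eliminated
  M0 stuck-at-0: M0=0 [stuck-at-0], M1=0, M2=0, M3=1, M4=1, M5=1, M6=0 → 0 — eliminated
Only M1 stuck-at-1 reproduces the observed 1.

M1 stuck-at-1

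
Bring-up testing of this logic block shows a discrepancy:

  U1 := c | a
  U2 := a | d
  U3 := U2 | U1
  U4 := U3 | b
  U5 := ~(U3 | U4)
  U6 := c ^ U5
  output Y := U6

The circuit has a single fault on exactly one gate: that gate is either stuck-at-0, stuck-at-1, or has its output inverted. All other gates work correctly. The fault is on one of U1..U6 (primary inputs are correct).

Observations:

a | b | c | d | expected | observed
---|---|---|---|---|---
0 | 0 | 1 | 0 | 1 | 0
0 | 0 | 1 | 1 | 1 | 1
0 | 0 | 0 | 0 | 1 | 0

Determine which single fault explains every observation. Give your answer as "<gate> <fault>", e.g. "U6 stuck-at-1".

Fault-free values for test 1 (a=0, b=0, c=1, d=0): U1=1, U2=0, U3=1, U4=1, U5=0, U6=1, giving Y=1. Observed 0.
Test 1: faults giving observed 0 are {U1 stuck-at-0, U1 inverted output, U3 stuck-at-0, U3 inverted output, U5 stuck-at-1, U5 inverted output, U6 stuck-at-0, U6 inverted output}.
Test 2 (a=0, b=0, c=1, d=1): fault-free U1=1, U2=1, U3=1, U4=1, U5=0, U6=1 → 1; observed 1. Eliminates U3 stuck-at-0, U3 inverted output, U5 stuck-at-1, U5 inverted output, U6 stuck-at-0, U6 inverted output.
Test 3 (a=0, b=0, c=0, d=0): fault-free U1=0, U2=0, U3=0, U4=0, U5=1, U6=1 → 1; observed 0. Eliminates U1 stuck-at-0.
Only U1 inverted output is consistent with every test.

U1 inverted output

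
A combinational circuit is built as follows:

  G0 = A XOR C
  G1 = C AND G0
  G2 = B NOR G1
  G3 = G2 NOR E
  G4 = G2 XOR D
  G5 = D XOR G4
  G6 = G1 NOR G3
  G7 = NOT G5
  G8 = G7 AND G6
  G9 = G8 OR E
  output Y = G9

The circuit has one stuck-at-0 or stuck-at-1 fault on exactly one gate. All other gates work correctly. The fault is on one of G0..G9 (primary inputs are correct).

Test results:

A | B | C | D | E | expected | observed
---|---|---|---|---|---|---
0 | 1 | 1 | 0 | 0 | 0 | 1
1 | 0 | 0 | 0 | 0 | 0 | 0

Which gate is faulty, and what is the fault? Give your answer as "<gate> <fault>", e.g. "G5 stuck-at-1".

G6 stuck-at-1

Fault-free values for test 1 (A=0, B=1, C=1, D=0, E=0): G0=1, G1=1, G2=0, G3=1, G4=0, G5=0, G6=0, G7=1, G8=0, G9=0, giving Y=0. Observed 1.
Test 1: faults giving observed 1 are {G6 stuck-at-1, G8 stuck-at-1, G9 stuck-at-1}.
Test 2 (A=1, B=0, C=0, D=0, E=0): fault-free G0=1, G1=0, G2=1, G3=0, G4=1, G5=1, G6=1, G7=0, G8=0, G9=0 → 0; observed 0. Eliminates G8 stuck-at-1, G9 stuck-at-1.
Only G6 stuck-at-1 is consistent with every test.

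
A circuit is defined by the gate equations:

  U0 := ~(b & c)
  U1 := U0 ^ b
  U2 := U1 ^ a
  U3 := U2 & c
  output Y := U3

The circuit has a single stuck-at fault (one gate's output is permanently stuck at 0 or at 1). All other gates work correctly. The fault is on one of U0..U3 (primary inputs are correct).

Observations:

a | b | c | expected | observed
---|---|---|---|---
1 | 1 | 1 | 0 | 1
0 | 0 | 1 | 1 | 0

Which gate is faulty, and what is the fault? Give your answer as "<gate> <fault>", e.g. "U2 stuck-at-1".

U1 stuck-at-0

Fault-free values for test 1 (a=1, b=1, c=1): U0=0, U1=1, U2=0, U3=0, giving Y=0. Observed 1.
Test 1: faults giving observed 1 are {U0 stuck-at-1, U1 stuck-at-0, U2 stuck-at-1, U3 stuck-at-1}.
Test 2 (a=0, b=0, c=1): fault-free U0=1, U1=1, U2=1, U3=1 → 1; observed 0. Eliminates U0 stuck-at-1, U2 stuck-at-1, U3 stuck-at-1.
Only U1 stuck-at-0 is consistent with every test.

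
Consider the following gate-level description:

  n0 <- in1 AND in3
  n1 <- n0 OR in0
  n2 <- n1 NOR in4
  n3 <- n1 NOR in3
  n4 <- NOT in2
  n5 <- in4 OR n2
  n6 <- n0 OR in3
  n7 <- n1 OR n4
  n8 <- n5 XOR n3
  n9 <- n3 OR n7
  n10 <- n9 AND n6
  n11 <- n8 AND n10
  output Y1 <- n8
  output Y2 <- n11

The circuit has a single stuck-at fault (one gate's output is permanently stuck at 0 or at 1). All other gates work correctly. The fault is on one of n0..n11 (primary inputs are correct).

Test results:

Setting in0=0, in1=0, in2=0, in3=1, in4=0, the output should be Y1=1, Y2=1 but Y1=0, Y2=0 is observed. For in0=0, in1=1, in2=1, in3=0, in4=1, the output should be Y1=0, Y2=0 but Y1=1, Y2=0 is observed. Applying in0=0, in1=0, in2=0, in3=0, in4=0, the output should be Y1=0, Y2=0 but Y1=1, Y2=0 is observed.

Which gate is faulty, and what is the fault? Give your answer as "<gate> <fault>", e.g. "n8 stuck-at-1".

Fault-free values for test 1 (in0=0, in1=0, in2=0, in3=1, in4=0): n0=0, n1=0, n2=1, n3=0, n4=1, n5=1, n6=1, n7=1, n8=1, n9=1, n10=1, n11=1, giving Y1=1, Y2=1. Observed Y1=0, Y2=0.
Test 1: faults giving observed Y1=0, Y2=0 are {n0 stuck-at-1, n1 stuck-at-1, n2 stuck-at-0, n3 stuck-at-1, n5 stuck-at-0, n8 stuck-at-0}.
Test 2 (in0=0, in1=1, in2=1, in3=0, in4=1): fault-free n0=0, n1=0, n2=0, n3=1, n4=0, n5=1, n6=0, n7=0, n8=0, n9=1, n10=0, n11=0 → Y1=0, Y2=0; observed Y1=1, Y2=0. Eliminates n0 stuck-at-1, n2 stuck-at-0, n3 stuck-at-1, n8 stuck-at-0.
Test 3 (in0=0, in1=0, in2=0, in3=0, in4=0): fault-free n0=0, n1=0, n2=1, n3=1, n4=1, n5=1, n6=0, n7=1, n8=0, n9=1, n10=0, n11=0 → Y1=0, Y2=0; observed Y1=1, Y2=0. Eliminates n1 stuck-at-1.
Only n5 stuck-at-0 is consistent with every test.

n5 stuck-at-0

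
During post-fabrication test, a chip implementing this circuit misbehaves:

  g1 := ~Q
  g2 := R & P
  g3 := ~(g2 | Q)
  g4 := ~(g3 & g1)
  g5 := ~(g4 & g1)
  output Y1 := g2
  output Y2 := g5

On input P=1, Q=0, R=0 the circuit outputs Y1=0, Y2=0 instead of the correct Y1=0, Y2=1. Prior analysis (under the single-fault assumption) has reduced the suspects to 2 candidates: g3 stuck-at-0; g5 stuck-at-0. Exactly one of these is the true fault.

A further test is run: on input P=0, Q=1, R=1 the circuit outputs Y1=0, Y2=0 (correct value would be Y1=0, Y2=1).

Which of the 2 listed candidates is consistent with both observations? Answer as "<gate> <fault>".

g5 stuck-at-0

Evaluate each candidate on input P=0, Q=1, R=1:
  g3 stuck-at-0: g1=0, g2=0, g3=0 [stuck-at-0], g4=1, g5=1 → Y1=0, Y2=1 — eliminated
  g5 stuck-at-0: g1=0, g2=0, g3=0, g4=1, g5=0 [stuck-at-0] → Y1=0, Y2=0 — matches
Only g5 stuck-at-0 reproduces the observed Y1=0, Y2=0.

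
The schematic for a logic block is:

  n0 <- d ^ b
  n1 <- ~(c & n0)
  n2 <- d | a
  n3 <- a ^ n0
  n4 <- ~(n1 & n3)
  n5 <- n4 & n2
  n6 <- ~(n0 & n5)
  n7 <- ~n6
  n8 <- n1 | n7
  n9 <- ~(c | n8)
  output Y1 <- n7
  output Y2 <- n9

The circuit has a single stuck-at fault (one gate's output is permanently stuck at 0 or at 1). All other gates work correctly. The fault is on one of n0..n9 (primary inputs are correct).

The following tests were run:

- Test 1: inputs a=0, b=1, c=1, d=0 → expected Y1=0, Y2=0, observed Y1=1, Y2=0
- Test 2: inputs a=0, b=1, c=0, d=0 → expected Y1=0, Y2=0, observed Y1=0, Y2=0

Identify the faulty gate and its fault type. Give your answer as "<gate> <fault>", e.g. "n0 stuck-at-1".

Fault-free values for test 1 (a=0, b=1, c=1, d=0): n0=1, n1=0, n2=0, n3=1, n4=1, n5=0, n6=1, n7=0, n8=0, n9=0, giving Y1=0, Y2=0. Observed Y1=1, Y2=0.
Test 1: faults giving observed Y1=1, Y2=0 are {n2 stuck-at-1, n5 stuck-at-1, n6 stuck-at-0, n7 stuck-at-1}.
Test 2 (a=0, b=1, c=0, d=0): fault-free n0=1, n1=1, n2=0, n3=1, n4=0, n5=0, n6=1, n7=0, n8=1, n9=0 → Y1=0, Y2=0; observed Y1=0, Y2=0. Eliminates n5 stuck-at-1, n6 stuck-at-0, n7 stuck-at-1.
Only n2 stuck-at-1 is consistent with every test.

n2 stuck-at-1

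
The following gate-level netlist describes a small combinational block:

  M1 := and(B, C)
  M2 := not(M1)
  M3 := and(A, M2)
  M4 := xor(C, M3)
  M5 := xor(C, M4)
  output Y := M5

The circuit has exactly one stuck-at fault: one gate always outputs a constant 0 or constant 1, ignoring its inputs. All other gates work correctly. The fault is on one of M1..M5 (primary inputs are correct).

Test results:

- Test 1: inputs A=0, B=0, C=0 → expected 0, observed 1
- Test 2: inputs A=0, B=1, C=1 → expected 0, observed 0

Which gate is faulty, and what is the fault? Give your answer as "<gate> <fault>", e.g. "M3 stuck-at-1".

M4 stuck-at-1

Fault-free values for test 1 (A=0, B=0, C=0): M1=0, M2=1, M3=0, M4=0, M5=0, giving Y=0. Observed 1.
Test 1: faults giving observed 1 are {M3 stuck-at-1, M4 stuck-at-1, M5 stuck-at-1}.
Test 2 (A=0, B=1, C=1): fault-free M1=1, M2=0, M3=0, M4=1, M5=0 → 0; observed 0. Eliminates M3 stuck-at-1, M5 stuck-at-1.
Only M4 stuck-at-1 is consistent with every test.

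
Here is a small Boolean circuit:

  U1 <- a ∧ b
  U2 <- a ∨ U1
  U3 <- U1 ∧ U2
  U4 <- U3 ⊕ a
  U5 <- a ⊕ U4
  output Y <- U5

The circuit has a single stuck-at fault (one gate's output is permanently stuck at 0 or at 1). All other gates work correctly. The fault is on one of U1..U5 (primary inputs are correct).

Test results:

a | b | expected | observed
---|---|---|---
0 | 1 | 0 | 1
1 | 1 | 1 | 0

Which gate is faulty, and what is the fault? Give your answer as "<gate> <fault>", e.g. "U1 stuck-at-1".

Fault-free values for test 1 (a=0, b=1): U1=0, U2=0, U3=0, U4=0, U5=0, giving Y=0. Observed 1.
Test 1: faults giving observed 1 are {U1 stuck-at-1, U3 stuck-at-1, U4 stuck-at-1, U5 stuck-at-1}.
Test 2 (a=1, b=1): fault-free U1=1, U2=1, U3=1, U4=0, U5=1 → 1; observed 0. Eliminates U1 stuck-at-1, U3 stuck-at-1, U5 stuck-at-1.
Only U4 stuck-at-1 is consistent with every test.

U4 stuck-at-1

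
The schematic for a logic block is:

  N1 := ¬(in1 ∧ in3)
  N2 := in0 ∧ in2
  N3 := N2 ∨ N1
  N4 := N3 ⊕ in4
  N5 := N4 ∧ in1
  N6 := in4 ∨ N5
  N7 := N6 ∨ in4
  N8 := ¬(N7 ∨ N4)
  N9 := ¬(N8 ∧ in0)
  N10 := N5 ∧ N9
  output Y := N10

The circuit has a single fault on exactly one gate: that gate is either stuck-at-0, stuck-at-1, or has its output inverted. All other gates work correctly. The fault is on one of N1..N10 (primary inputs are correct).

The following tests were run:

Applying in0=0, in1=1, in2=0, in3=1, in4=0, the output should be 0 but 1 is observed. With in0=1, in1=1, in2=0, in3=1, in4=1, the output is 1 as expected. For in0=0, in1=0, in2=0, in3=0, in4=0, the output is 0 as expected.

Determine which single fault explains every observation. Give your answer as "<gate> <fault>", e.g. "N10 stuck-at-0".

Fault-free values for test 1 (in0=0, in1=1, in2=0, in3=1, in4=0): N1=0, N2=0, N3=0, N4=0, N5=0, N6=0, N7=0, N8=1, N9=1, N10=0, giving Y=0. Observed 1.
Test 1: faults giving observed 1 are {N1 stuck-at-1, N1 inverted output, N2 stuck-at-1, N2 inverted output, N3 stuck-at-1, N3 inverted output, N4 stuck-at-1, N4 inverted output, N5 stuck-at-1, N5 inverted output, N10 stuck-at-1, N10 inverted output}.
Test 2 (in0=1, in1=1, in2=0, in3=1, in4=1): fault-free N1=0, N2=0, N3=0, N4=1, N5=1, N6=1, N7=1, N8=0, N9=1, N10=1 → 1; observed 1. Eliminates N1 stuck-at-1, N1 inverted output, N2 stuck-at-1, N2 inverted output, N3 stuck-at-1, N3 inverted output, N4 inverted output, N5 inverted output, N10 inverted output.
Test 3 (in0=0, in1=0, in2=0, in3=0, in4=0): fault-free N1=1, N2=0, N3=1, N4=1, N5=0, N6=0, N7=0, N8=0, N9=1, N10=0 → 0; observed 0. Eliminates N5 stuck-at-1, N10 stuck-at-1.
Only N4 stuck-at-1 is consistent with every test.

N4 stuck-at-1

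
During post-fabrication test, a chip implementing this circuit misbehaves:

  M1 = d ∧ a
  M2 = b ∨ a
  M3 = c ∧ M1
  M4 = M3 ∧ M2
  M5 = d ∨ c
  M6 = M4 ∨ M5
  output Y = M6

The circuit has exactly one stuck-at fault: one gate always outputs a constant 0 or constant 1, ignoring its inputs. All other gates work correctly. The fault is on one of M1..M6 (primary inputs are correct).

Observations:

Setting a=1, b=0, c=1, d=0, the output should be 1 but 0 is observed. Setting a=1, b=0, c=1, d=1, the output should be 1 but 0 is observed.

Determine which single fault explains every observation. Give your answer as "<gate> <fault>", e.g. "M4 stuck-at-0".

Fault-free values for test 1 (a=1, b=0, c=1, d=0): M1=0, M2=1, M3=0, M4=0, M5=1, M6=1, giving Y=1. Observed 0.
Test 1: faults giving observed 0 are {M5 stuck-at-0, M6 stuck-at-0}.
Test 2 (a=1, b=0, c=1, d=1): fault-free M1=1, M2=1, M3=1, M4=1, M5=1, M6=1 → 1; observed 0. Eliminates M5 stuck-at-0.
Only M6 stuck-at-0 is consistent with every test.

M6 stuck-at-0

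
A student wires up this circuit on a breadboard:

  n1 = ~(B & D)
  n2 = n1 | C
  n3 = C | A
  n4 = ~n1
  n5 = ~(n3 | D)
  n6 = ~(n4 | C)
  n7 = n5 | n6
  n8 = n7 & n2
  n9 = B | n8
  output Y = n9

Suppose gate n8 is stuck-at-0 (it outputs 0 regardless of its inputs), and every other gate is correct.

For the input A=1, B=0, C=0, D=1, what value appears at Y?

Propagate with n8 forced: n1=1, n2=1, n3=1, n4=0, n5=0, n6=1, n7=1, n8=0 [stuck-at-0], n9=0.
So Y = 0. (Without the fault it would be 1.)

0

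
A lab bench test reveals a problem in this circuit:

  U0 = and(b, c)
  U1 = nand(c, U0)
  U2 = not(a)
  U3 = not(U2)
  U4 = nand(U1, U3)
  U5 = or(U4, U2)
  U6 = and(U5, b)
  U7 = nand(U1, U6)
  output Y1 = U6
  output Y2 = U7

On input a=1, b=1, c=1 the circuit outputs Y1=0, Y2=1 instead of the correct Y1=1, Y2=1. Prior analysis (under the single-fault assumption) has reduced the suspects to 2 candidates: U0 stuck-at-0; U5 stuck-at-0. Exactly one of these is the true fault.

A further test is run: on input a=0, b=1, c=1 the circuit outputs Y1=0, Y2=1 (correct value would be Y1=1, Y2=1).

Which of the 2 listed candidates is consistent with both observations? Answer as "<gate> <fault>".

Evaluate each candidate on input a=0, b=1, c=1:
  U0 stuck-at-0: U0=0 [stuck-at-0], U1=1, U2=1, U3=0, U4=1, U5=1, U6=1, U7=0 → Y1=1, Y2=0 — eliminated
  U5 stuck-at-0: U0=1, U1=0, U2=1, U3=0, U4=1, U5=0 [stuck-at-0], U6=0, U7=1 → Y1=0, Y2=1 — matches
Only U5 stuck-at-0 reproduces the observed Y1=0, Y2=1.

U5 stuck-at-0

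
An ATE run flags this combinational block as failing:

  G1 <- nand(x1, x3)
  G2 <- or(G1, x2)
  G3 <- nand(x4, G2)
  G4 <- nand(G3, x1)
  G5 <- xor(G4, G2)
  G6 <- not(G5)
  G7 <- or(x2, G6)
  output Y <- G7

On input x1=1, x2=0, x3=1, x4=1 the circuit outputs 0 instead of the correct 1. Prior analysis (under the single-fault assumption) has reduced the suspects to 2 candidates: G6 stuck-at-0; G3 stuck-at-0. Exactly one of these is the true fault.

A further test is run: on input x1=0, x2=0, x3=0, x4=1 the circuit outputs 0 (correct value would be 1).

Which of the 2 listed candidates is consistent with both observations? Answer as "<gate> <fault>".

Evaluate each candidate on input x1=0, x2=0, x3=0, x4=1:
  G6 stuck-at-0: G1=1, G2=1, G3=0, G4=1, G5=0, G6=0 [stuck-at-0], G7=0 → 0 — matches
  G3 stuck-at-0: G1=1, G2=1, G3=0 [stuck-at-0], G4=1, G5=0, G6=1, G7=1 → 1 — eliminated
Only G6 stuck-at-0 reproduces the observed 0.

G6 stuck-at-0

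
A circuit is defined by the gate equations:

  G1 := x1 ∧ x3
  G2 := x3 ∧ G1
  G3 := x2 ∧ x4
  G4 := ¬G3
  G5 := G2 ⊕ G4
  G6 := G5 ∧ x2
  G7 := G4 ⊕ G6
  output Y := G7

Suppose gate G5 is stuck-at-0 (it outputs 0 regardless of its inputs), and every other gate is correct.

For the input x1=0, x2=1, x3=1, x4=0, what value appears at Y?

1

Propagate with G5 forced: G1=0, G2=0, G3=0, G4=1, G5=0 [stuck-at-0], G6=0, G7=1.
So Y = 1. (Without the fault it would be 0.)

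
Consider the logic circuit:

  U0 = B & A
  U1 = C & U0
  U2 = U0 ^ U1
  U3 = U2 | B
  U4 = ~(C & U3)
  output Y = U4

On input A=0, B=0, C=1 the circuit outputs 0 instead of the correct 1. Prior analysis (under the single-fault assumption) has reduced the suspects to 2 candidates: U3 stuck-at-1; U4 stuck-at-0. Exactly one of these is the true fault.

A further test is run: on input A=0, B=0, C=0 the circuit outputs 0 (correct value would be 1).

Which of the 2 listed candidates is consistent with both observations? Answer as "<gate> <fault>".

Evaluate each candidate on input A=0, B=0, C=0:
  U3 stuck-at-1: U0=0, U1=0, U2=0, U3=1 [stuck-at-1], U4=1 → 1 — eliminated
  U4 stuck-at-0: U0=0, U1=0, U2=0, U3=0, U4=0 [stuck-at-0] → 0 — matches
Only U4 stuck-at-0 reproduces the observed 0.

U4 stuck-at-0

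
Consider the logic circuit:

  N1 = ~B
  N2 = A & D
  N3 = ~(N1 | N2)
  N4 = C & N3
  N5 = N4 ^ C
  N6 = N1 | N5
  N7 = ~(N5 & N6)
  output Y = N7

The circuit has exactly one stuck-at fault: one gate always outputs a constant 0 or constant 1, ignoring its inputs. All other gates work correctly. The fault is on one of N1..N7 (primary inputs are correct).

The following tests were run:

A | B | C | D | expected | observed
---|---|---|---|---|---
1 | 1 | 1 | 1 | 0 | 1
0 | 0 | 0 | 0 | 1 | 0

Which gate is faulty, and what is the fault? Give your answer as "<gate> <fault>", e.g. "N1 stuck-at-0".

N4 stuck-at-1

Fault-free values for test 1 (A=1, B=1, C=1, D=1): N1=0, N2=1, N3=0, N4=0, N5=1, N6=1, N7=0, giving Y=0. Observed 1.
Test 1: faults giving observed 1 are {N2 stuck-at-0, N3 stuck-at-1, N4 stuck-at-1, N5 stuck-at-0, N6 stuck-at-0, N7 stuck-at-1}.
Test 2 (A=0, B=0, C=0, D=0): fault-free N1=1, N2=0, N3=0, N4=0, N5=0, N6=1, N7=1 → 1; observed 0. Eliminates N2 stuck-at-0, N3 stuck-at-1, N5 stuck-at-0, N6 stuck-at-0, N7 stuck-at-1.
Only N4 stuck-at-1 is consistent with every test.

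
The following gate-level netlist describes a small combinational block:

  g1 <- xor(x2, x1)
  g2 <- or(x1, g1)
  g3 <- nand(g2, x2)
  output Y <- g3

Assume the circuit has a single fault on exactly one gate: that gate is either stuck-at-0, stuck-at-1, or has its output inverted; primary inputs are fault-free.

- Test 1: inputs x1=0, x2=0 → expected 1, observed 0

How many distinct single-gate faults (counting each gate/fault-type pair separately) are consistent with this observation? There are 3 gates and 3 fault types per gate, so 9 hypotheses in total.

2

Fault-free: g1=0, g2=0, g3=1 → 1. Observed 0.
  g1 stuck-at-0: output 1 ✗
  g1 stuck-at-1: output 1 ✗
  g1 inverted output: output 1 ✗
  g2 stuck-at-0: output 1 ✗
  g2 stuck-at-1: output 1 ✗
  g2 inverted output: output 1 ✗
  g3 stuck-at-0: output 0 ✓
  g3 stuck-at-1: output 1 ✗
  g3 inverted output: output 0 ✓
Consistent faults: {g3 stuck-at-0, g3 inverted output} — 2 in all.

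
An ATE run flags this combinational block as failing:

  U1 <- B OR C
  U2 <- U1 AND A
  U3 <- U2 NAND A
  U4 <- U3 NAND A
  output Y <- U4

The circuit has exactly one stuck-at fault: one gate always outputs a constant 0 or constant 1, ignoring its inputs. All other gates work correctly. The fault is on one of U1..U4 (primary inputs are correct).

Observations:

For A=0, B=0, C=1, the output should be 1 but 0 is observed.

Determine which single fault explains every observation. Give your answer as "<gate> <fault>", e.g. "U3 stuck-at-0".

Fault-free values for test 1 (A=0, B=0, C=1): U1=1, U2=0, U3=1, U4=1, giving Y=1. Observed 0.
Test 1: faults giving observed 0 are {U4 stuck-at-0}.
Only U4 stuck-at-0 is consistent with every test.

U4 stuck-at-0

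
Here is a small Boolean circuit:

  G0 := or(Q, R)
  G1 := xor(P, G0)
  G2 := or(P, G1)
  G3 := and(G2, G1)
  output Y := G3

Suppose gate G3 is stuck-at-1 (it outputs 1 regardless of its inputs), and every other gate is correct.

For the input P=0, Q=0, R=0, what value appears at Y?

1

Propagate with G3 forced: G0=0, G1=0, G2=0, G3=1 [stuck-at-1].
So Y = 1. (Without the fault it would be 0.)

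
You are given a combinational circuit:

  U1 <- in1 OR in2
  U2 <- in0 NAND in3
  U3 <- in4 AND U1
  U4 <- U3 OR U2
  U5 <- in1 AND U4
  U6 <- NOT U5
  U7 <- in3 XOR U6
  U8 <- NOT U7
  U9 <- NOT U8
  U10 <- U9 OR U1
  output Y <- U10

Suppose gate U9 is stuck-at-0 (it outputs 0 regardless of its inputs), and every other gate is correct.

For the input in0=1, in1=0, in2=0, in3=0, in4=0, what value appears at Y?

Propagate with U9 forced: U1=0, U2=1, U3=0, U4=1, U5=0, U6=1, U7=1, U8=0, U9=0 [stuck-at-0], U10=0.
So Y = 0. (Without the fault it would be 1.)

0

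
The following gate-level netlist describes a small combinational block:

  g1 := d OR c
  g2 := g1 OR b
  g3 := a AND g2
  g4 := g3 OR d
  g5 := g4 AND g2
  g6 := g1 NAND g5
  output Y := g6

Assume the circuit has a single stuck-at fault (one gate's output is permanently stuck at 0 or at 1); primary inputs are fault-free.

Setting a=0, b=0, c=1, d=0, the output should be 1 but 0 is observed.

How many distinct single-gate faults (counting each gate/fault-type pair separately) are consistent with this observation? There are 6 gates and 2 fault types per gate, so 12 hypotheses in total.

4

Fault-free: g1=1, g2=1, g3=0, g4=0, g5=0, g6=1 → 1. Observed 0.
  g1 stuck-at-0: output 1 ✗
  g1 stuck-at-1: output 1 ✗
  g2 stuck-at-0: output 1 ✗
  g2 stuck-at-1: output 1 ✗
  g3 stuck-at-0: output 1 ✗
  g3 stuck-at-1: output 0 ✓
  g4 stuck-at-0: output 1 ✗
  g4 stuck-at-1: output 0 ✓
  g5 stuck-at-0: output 1 ✗
  g5 stuck-at-1: output 0 ✓
  g6 stuck-at-0: output 0 ✓
  g6 stuck-at-1: output 1 ✗
Consistent faults: {g3 stuck-at-1, g4 stuck-at-1, g5 stuck-at-1, g6 stuck-at-0} — 4 in all.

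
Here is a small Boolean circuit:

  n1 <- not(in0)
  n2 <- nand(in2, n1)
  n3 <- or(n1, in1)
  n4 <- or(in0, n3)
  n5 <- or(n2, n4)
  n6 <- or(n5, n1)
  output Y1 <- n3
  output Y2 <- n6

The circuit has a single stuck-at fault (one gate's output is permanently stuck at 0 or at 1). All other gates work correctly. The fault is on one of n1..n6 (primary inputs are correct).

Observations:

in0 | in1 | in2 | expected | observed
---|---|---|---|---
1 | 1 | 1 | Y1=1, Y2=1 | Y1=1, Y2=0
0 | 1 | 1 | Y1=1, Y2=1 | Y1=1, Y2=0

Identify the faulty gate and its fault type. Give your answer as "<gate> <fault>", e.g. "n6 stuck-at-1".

Fault-free values for test 1 (in0=1, in1=1, in2=1): n1=0, n2=1, n3=1, n4=1, n5=1, n6=1, giving Y1=1, Y2=1. Observed Y1=1, Y2=0.
Test 1: faults giving observed Y1=1, Y2=0 are {n5 stuck-at-0, n6 stuck-at-0}.
Test 2 (in0=0, in1=1, in2=1): fault-free n1=1, n2=0, n3=1, n4=1, n5=1, n6=1 → Y1=1, Y2=1; observed Y1=1, Y2=0. Eliminates n5 stuck-at-0.
Only n6 stuck-at-0 is consistent with every test.

n6 stuck-at-0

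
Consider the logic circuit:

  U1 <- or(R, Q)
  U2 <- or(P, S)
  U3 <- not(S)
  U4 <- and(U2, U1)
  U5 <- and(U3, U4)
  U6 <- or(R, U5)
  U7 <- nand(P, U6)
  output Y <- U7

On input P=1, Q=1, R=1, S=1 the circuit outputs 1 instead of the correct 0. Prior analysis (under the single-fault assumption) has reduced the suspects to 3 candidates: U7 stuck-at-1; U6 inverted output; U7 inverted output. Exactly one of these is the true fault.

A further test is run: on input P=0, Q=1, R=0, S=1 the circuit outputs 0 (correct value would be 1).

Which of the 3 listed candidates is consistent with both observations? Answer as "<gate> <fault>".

Evaluate each candidate on input P=0, Q=1, R=0, S=1:
  U7 stuck-at-1: U1=1, U2=1, U3=0, U4=1, U5=0, U6=0, U7=1 [stuck-at-1] → 1 — eliminated
  U6 inverted output: U1=1, U2=1, U3=0, U4=1, U5=0, U6=1 [inverted output], U7=1 → 1 — eliminated
  U7 inverted output: U1=1, U2=1, U3=0, U4=1, U5=0, U6=0, U7=0 [inverted output] → 0 — matches
Only U7 inverted output reproduces the observed 0.

U7 inverted output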